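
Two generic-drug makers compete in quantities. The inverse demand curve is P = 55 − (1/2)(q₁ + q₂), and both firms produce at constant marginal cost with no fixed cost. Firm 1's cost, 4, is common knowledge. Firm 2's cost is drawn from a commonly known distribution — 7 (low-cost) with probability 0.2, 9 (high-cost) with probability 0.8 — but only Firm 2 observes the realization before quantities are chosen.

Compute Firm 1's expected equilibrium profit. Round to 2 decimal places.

686.97

Each type of Firm 2 best-responds to q₁; Firm 1 best-responds to the expected q₂ over Firm 2's types.
Firm 2 with cost c maximizes (55 − (1/2)(q₁+q₂) − c)·q₂, giving q₂(c) = (55 − c − (1/2)q₁).
E[c₂] = 0.2·7 + 0.8·9 = 8.6
Firm 1's FOC against E[q₂] yields q₁ = (55 − 2·4 + E[c₂])/(3/2) = (55 − 8 + 8.6)/(3/2) = 37.0667.
E[P] = 55 − (1/2)·(q₁ + E[q₂]) = 22.5333; Firm 1's expected profit = (E[P] − 4)·q₁ = (22.5333 − 4)·37.0667 = 686.969.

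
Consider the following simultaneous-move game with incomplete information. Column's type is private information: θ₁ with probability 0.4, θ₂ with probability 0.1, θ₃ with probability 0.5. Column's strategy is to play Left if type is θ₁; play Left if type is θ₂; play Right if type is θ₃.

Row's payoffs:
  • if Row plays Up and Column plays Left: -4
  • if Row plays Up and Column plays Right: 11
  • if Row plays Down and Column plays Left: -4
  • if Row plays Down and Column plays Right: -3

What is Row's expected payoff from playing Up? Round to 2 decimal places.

Take the expectation over Column's type, weighting each type's action by its prior probability.
E[Up] = 0.4·(-4) + 0.1·(-4) + 0.5·11 = (-1.6) + (-0.4) + 5.5 = 3.5

3.50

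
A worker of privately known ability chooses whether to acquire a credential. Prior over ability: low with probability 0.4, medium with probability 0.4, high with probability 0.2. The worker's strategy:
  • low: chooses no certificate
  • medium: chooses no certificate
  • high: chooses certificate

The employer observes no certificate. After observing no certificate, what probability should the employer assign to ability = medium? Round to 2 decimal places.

P(no certificate) = 0.4·1 + 0.4·1 + 0.2·0 = 0.8
P(medium | no certificate) = (0.4·1) / 0.8 = 0.4 / 0.8 = 0.5

0.50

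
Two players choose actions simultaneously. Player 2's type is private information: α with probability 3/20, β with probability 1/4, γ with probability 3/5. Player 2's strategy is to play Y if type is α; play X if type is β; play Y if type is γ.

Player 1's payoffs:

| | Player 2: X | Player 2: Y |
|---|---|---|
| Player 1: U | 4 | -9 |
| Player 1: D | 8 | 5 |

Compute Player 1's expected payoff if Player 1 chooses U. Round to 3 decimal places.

-5.750

Take the expectation over Player 2's type, weighting each type's action by its prior probability.
E[U] = 3/20·(-9) + 1/4·4 + 3/5·(-9) = (-27/20) + 1 + (-27/5) = -23/4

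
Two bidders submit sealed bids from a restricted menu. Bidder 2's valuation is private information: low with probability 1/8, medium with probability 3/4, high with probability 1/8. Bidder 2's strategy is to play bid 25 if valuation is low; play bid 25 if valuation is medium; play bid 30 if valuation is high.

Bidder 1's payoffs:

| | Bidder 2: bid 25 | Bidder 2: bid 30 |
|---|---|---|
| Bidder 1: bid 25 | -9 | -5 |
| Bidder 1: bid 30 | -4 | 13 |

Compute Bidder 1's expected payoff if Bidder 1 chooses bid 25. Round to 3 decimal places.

-8.500

Take the expectation over Bidder 2's valuation, weighting each type's action by its prior probability.
E[bid 25] = 1/8·(-9) + 3/4·(-9) + 1/8·(-5) = (-9/8) + (-27/4) + (-5/8) = -17/2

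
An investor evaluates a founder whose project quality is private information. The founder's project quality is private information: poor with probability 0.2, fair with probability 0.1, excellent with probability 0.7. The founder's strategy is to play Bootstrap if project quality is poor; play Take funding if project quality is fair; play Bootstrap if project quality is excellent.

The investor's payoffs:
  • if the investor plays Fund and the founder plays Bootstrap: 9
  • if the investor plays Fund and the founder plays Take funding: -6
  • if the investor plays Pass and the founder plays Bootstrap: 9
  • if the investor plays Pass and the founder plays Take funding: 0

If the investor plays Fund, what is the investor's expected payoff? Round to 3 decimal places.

7.500

Take the expectation over the founder's project quality, weighting each type's action by its prior probability.
E[Fund] = 0.2·9 + 0.1·(-6) + 0.7·9 = 1.8 + (-0.6) + 6.3 = 7.5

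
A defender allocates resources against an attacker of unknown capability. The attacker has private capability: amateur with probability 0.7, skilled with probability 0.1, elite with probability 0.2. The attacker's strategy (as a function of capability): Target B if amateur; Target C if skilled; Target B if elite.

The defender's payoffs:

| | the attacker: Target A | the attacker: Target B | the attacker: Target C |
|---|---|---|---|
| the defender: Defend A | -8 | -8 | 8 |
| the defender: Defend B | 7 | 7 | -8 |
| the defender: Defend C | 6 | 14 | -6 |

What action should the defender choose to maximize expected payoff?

Defend C

E[Defend A] = 0.7·(-8) + 0.1·(8) + 0.2·(-8) = -6.4
E[Defend B] = 0.7·(7) + 0.1·(-8) + 0.2·(7) = 5.5
E[Defend C] = 0.7·(14) + 0.1·(-6) + 0.2·(14) = 12
Best response: Defend C (12 is the largest).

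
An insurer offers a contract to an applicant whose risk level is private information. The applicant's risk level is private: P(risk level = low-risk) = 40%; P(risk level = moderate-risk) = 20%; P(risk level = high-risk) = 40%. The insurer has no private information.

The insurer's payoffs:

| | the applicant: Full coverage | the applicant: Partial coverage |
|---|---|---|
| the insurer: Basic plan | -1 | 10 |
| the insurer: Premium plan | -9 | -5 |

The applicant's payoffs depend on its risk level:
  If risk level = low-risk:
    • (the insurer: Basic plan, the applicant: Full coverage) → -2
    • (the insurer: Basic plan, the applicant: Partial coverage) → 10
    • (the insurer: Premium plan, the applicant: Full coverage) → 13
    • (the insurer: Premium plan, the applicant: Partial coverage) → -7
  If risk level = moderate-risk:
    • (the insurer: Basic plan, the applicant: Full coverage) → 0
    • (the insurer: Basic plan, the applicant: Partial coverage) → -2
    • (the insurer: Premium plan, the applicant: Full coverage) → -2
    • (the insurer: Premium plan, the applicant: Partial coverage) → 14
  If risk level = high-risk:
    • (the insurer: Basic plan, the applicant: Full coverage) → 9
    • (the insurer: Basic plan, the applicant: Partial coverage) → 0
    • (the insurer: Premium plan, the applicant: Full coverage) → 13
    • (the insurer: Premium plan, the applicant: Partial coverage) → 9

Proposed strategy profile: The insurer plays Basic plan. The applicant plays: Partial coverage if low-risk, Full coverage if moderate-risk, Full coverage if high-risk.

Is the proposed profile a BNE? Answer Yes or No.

Yes

The insurer plays Basic plan: E[Basic plan] = 0.4·(10) + 0.2·(-1) + 0.4·(-1) = 3.4; E[Premium plan] = -7.4. Best-responding. ✓
The applicant (risk level low-risk), facing Basic plan: Full coverage gives -2, Partial coverage gives 10. Proposed Partial coverage is best. ✓
The applicant (risk level moderate-risk), facing Basic plan: Full coverage gives 0, Partial coverage gives -2. Proposed Full coverage is best. ✓
The applicant (risk level high-risk), facing Basic plan: Full coverage gives 9, Partial coverage gives 0. Proposed Full coverage is best. ✓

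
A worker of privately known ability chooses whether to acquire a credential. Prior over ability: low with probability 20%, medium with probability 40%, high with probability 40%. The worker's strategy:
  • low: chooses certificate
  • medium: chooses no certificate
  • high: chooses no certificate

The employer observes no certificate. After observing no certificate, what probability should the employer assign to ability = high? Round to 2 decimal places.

Apply Bayes' rule using the sender's strategy as the likelihood.
P(no certificate) = 0.2·0 + 0.4·1 + 0.4·1 = 0.8
P(high | no certificate) = (0.4·1) / 0.8 = 0.4 / 0.8 = 0.5

0.50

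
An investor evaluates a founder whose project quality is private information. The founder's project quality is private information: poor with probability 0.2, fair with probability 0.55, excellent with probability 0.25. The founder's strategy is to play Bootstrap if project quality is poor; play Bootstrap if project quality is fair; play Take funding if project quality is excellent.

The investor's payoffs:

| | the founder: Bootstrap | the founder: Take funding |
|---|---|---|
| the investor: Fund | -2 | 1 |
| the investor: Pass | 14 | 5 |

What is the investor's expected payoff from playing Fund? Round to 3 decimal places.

-1.250

Take the expectation over the founder's project quality, weighting each type's action by its prior probability.
E[Fund] = 0.2·(-2) + 0.55·(-2) + 0.25·1 = (-0.4) + (-1.1) + 0.25 = -1.25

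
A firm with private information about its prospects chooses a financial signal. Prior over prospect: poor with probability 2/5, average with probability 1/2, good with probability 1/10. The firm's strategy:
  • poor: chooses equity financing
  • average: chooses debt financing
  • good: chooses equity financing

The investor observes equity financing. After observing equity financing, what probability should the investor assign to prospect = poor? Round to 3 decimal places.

P(equity financing) = (2/5)·1 + (1/2)·0 + (1/10)·1 = 1/2
P(poor | equity financing) = ((2/5)·1) / (1/2) = (2/5) / (1/2) = 4/5

0.800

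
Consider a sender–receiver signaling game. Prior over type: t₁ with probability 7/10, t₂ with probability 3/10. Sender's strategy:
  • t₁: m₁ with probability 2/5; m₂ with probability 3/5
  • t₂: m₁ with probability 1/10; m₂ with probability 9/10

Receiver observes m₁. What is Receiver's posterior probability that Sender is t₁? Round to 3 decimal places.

Apply Bayes' rule using the sender's strategy as the likelihood.
P(m₁) = (7/10)·(2/5) + (3/10)·(1/10) = 31/100
P(t₁ | m₁) = ((7/10)·(2/5)) / (31/100) = (7/25) / (31/100) = 28/31

0.903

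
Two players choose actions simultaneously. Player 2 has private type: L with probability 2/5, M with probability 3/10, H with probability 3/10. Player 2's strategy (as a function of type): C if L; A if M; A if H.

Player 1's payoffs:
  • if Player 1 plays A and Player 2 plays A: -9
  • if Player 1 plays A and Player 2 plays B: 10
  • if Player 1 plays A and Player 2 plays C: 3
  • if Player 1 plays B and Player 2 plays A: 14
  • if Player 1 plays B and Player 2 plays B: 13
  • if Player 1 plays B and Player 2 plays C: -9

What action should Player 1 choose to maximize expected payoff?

E[A] = 2/5·(3) + 3/10·(-9) + 3/10·(-9) = -21/5
E[B] = 2/5·(-9) + 3/10·(14) + 3/10·(14) = 24/5
Best response: B (24/5 is the largest).

B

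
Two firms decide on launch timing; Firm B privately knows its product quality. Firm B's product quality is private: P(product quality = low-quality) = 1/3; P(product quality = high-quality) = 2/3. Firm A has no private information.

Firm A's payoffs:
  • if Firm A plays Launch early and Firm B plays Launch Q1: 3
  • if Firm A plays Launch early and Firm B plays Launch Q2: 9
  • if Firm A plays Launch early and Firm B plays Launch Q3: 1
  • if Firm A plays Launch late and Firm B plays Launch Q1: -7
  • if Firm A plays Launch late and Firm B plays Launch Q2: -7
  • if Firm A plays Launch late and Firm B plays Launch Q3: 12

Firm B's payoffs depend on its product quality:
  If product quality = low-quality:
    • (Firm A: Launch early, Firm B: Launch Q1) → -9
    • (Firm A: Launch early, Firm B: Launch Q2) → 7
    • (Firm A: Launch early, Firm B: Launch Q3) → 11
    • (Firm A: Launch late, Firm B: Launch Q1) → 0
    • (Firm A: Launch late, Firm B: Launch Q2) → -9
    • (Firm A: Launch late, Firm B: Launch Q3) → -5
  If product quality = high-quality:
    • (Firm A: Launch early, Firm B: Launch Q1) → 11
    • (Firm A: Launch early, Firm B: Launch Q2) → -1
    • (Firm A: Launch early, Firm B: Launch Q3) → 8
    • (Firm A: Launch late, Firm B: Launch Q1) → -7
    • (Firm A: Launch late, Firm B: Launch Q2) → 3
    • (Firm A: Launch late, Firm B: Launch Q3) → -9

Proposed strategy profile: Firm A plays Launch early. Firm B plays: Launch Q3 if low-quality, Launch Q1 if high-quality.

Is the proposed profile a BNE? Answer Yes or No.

Yes

A profile is a BNE iff every type of every player is best-responding given beliefs about the other side.
Firm A plays Launch early: E[Launch early] = 1/3·(1) + 2/3·(3) = 7/3; E[Launch late] = -2/3. Best-responding. ✓
Firm B (product quality low-quality), facing Launch early: Launch Q1 gives -9, Launch Q2 gives 7, Launch Q3 gives 11. Proposed Launch Q3 is best. ✓
Firm B (product quality high-quality), facing Launch early: Launch Q1 gives 11, Launch Q2 gives -1, Launch Q3 gives 8. Proposed Launch Q1 is best. ✓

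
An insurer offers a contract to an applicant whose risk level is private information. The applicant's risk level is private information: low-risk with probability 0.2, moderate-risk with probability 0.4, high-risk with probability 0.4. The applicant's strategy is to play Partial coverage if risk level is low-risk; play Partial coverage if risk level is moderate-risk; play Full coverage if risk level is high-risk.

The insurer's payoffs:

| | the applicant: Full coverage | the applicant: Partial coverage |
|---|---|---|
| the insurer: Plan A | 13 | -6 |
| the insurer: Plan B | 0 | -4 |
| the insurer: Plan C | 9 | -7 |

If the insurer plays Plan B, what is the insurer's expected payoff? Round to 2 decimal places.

Take the expectation over the applicant's risk level, weighting each type's action by its prior probability.
E[Plan B] = 0.2·(-4) + 0.4·(-4) + 0.4·0 = (-0.8) + (-1.6) + 0 = -2.4

-2.40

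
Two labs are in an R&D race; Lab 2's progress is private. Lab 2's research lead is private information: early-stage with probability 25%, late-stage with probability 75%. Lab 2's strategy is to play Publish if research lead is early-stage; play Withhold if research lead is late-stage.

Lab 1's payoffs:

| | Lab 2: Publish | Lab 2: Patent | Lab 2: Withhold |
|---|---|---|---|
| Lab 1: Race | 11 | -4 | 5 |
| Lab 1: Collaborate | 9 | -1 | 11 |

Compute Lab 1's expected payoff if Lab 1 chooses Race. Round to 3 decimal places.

Take the expectation over Lab 2's research lead, weighting each type's action by its prior probability.
E[Race] = 0.25·11 + 0.75·5 = 2.75 + 3.75 = 6.5

6.500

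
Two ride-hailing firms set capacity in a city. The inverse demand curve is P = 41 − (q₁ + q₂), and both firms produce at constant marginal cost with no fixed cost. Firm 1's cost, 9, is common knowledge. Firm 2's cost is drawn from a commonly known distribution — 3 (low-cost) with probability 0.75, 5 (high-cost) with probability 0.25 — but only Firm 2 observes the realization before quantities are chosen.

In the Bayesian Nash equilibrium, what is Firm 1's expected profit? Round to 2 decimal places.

Firm 2 with cost c maximizes (41 − (q₁+q₂) − c)·q₂, giving q₂(c) = (41 − c − q₁)/2.
E[c₂] = 0.75·3 + 0.25·5 = 3.5
Firm 1's FOC against E[q₂] yields q₁ = (41 − 2·9 + E[c₂])/3 = (41 − 18 + 3.5)/3 = 8.83333.
E[P] = 41 − (q₁ + E[q₂]) = 17.8333; Firm 1's expected profit = (E[P] − 9)·q₁ = (17.8333 − 9)·8.83333 = 78.0278.

78.03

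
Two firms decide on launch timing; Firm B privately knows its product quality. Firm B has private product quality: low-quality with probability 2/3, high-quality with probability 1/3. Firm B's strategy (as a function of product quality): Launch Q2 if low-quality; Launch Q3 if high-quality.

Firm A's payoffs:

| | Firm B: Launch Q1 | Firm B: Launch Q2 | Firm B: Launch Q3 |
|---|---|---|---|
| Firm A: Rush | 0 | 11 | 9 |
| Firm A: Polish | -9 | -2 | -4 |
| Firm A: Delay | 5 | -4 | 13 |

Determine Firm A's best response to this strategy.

Rush

Compute Firm A's expected payoff for each action, taking the expectation over Firm B's type.
E[Rush] = 2/3·(11) + 1/3·(9) = 31/3
E[Polish] = 2/3·(-2) + 1/3·(-4) = -8/3
E[Delay] = 2/3·(-4) + 1/3·(13) = 5/3
Best response: Rush (31/3 is the largest).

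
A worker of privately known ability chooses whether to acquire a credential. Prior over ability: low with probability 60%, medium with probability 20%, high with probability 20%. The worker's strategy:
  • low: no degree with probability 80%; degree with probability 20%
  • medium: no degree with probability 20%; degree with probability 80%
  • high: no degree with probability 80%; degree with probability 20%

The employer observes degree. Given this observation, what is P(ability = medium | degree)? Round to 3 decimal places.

0.500

P(degree) = 0.6·0.2 + 0.2·0.8 + 0.2·0.2 = 0.32
P(medium | degree) = (0.2·0.8) / 0.32 = 0.16 / 0.32 = 0.5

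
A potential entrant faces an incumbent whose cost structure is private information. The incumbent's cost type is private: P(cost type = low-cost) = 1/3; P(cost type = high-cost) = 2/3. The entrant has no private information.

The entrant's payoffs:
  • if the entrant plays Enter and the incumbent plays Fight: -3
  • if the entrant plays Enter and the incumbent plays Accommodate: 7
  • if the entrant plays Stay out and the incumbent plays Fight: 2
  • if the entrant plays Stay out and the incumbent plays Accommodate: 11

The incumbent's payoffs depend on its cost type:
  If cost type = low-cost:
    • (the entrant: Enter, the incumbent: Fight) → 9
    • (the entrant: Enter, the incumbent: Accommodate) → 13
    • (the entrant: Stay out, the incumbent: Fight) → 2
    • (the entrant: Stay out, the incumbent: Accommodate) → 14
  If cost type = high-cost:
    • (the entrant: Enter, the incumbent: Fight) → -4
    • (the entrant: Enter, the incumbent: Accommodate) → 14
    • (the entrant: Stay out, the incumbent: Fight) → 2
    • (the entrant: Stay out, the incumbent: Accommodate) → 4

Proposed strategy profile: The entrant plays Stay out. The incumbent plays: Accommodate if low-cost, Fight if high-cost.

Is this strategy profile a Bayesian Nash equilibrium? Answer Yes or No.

The entrant plays Stay out: E[Stay out] = 1/3·(11) + 2/3·(2) = 5; E[Enter] = 1/3. Best-responding. ✓
The incumbent (cost type low-cost), facing Stay out: Fight gives 2, Accommodate gives 14. Proposed Accommodate is best. ✓
The incumbent (cost type high-cost), facing Stay out: Fight gives 2, Accommodate gives 4. Proposed Fight is not best — profitable deviation exists. ✗

No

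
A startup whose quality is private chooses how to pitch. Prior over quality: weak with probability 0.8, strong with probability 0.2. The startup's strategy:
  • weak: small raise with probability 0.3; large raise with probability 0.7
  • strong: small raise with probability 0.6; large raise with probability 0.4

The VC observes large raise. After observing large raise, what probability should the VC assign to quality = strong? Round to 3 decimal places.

P(large raise) = 0.8·0.7 + 0.2·0.4 = 0.64
P(strong | large raise) = (0.2·0.4) / 0.64 = 0.08 / 0.64 = 0.125

0.125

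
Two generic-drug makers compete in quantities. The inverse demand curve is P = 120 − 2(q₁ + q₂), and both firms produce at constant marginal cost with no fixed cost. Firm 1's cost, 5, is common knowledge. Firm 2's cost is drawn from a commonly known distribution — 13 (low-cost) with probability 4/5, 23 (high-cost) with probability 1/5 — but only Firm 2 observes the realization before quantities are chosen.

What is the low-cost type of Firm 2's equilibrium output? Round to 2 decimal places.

Type-c best response for Firm 2: q₂(c) = (120 − c)/4 − q₁/2.
Firm 1 maximizes expected profit; its first-order condition is 120 − 4q₁ − 2E[q₂] − 5 = 0.
Substituting E[q₂] and solving: E[c₂] = 15, so q₁ = (120 − 2·5 + 15)/6 = 20.8333.
q₂(low-cost) = (120 − 13 − 2·20.8333)/4 = 16.3333.

16.33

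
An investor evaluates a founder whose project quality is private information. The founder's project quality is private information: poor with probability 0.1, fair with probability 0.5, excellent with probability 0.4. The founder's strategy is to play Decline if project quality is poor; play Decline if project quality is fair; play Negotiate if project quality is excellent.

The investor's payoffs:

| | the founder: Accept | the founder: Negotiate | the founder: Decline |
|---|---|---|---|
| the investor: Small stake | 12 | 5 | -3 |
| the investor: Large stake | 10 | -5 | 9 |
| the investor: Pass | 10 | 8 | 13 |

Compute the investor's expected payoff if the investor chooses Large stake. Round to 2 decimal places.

3.40

E[Large stake] = 0.1·9 + 0.5·9 + 0.4·(-5) = 0.9 + 4.5 + (-2) = 3.4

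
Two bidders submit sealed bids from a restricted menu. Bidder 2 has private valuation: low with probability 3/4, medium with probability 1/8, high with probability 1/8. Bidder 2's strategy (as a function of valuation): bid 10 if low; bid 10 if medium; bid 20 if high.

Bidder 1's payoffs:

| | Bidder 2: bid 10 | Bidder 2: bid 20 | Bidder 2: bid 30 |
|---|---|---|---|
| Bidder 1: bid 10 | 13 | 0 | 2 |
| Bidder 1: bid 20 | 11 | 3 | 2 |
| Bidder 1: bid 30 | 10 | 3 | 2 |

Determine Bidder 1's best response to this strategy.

Compute Bidder 1's expected payoff for each action, taking the expectation over Bidder 2's type.
E[bid 10] = 3/4·(13) + 1/8·(13) + 1/8·(0) = 91/8
E[bid 20] = 3/4·(11) + 1/8·(11) + 1/8·(3) = 10
E[bid 30] = 3/4·(10) + 1/8·(10) + 1/8·(3) = 73/8
Best response: bid 10 (91/8 is the largest).

bid 10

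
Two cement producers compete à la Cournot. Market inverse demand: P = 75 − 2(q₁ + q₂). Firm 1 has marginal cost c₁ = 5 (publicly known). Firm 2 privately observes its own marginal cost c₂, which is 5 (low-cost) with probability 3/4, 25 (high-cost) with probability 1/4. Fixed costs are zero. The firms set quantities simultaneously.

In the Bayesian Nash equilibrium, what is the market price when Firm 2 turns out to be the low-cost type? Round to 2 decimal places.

Firm 2 with cost c maximizes (75 − 2(q₁+q₂) − c)·q₂, giving q₂(c) = (75 − c − 2q₁)/4.
E[c₂] = 3/4·5 + 1/4·25 = 10
Firm 1's FOC against E[q₂] yields q₁ = (75 − 2·5 + E[c₂])/6 = (75 − 10 + 10)/6 = 12.5.
q₂(low-cost) = 11.25, so P = 75 − 2·(12.5 + 11.25) = 27.5.

27.50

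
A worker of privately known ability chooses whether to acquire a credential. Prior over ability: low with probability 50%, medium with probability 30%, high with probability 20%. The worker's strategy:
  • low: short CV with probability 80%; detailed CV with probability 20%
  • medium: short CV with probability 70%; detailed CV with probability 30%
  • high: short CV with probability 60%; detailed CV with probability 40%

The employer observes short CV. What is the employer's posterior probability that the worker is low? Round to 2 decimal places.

Apply Bayes' rule using the sender's strategy as the likelihood.
P(short CV) = 0.5·0.8 + 0.3·0.7 + 0.2·0.6 = 0.73
P(low | short CV) = (0.5·0.8) / 0.73 = 0.4 / 0.73 = 0.547945

0.55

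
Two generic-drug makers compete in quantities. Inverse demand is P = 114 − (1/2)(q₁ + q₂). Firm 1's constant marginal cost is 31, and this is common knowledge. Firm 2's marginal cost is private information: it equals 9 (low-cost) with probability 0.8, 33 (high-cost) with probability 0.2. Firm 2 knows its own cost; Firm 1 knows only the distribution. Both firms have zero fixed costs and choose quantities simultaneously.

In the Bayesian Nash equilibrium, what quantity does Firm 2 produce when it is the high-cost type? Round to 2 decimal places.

59.07

Each type of Firm 2 best-responds to q₁; Firm 1 best-responds to the expected q₂ over Firm 2's types.
Firm 2 with cost c maximizes (114 − (1/2)(q₁+q₂) − c)·q₂, giving q₂(c) = (114 − c − (1/2)q₁).
E[c₂] = 0.8·9 + 0.2·33 = 13.8
Firm 1's FOC against E[q₂] yields q₁ = (114 − 2·31 + E[c₂])/(3/2) = (114 − 62 + 13.8)/(3/2) = 43.8667.
q₂(high-cost) = (114 − 33 − (1/2)·43.8667) = 59.0667.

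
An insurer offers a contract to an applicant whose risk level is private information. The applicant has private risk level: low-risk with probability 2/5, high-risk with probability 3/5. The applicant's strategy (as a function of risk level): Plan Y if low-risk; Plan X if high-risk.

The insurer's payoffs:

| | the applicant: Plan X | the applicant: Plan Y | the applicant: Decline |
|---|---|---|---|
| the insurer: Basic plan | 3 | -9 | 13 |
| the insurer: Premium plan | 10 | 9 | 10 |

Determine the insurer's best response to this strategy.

Premium plan

Compute the insurer's expected payoff for each action, taking the expectation over the applicant's type.
E[Basic plan] = 2/5·(-9) + 3/5·(3) = -9/5
E[Premium plan] = 2/5·(9) + 3/5·(10) = 48/5
Best response: Premium plan (48/5 is the largest).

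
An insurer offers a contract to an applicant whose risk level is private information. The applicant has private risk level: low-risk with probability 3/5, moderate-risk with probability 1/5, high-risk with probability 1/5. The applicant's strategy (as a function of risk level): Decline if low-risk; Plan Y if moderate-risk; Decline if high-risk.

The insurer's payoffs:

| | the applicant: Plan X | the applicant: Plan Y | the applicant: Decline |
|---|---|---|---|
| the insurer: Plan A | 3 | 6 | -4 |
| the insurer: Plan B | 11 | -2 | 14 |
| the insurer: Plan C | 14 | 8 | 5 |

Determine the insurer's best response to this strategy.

Plan B

E[Plan A] = 3/5·(-4) + 1/5·(6) + 1/5·(-4) = -2
E[Plan B] = 3/5·(14) + 1/5·(-2) + 1/5·(14) = 54/5
E[Plan C] = 3/5·(5) + 1/5·(8) + 1/5·(5) = 28/5
Best response: Plan B (54/5 is the largest).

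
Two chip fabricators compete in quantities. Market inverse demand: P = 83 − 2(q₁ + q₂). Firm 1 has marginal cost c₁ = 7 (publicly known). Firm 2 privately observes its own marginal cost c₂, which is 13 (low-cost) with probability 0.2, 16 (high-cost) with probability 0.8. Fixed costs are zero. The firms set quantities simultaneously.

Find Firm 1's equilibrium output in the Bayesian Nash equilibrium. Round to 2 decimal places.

Type-c best response for Firm 2: q₂(c) = (83 − c)/4 − q₁/2.
Firm 1 maximizes expected profit; its first-order condition is 83 − 4q₁ − 2E[q₂] − 7 = 0.
Substituting E[q₂] and solving: E[c₂] = 15.4, so q₁ = (83 − 2·7 + 15.4)/6 = 14.0667.

14.07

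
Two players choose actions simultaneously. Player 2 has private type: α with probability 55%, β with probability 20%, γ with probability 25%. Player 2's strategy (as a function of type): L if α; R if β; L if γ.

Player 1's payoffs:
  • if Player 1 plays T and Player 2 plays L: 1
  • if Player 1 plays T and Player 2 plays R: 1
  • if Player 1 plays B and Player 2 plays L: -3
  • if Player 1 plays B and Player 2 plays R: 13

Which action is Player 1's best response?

T

E[T] = 0.55·(1) + 0.2·(1) + 0.25·(1) = 1
E[B] = 0.55·(-3) + 0.2·(13) + 0.25·(-3) = 0.2
Best response: T (1 is the largest).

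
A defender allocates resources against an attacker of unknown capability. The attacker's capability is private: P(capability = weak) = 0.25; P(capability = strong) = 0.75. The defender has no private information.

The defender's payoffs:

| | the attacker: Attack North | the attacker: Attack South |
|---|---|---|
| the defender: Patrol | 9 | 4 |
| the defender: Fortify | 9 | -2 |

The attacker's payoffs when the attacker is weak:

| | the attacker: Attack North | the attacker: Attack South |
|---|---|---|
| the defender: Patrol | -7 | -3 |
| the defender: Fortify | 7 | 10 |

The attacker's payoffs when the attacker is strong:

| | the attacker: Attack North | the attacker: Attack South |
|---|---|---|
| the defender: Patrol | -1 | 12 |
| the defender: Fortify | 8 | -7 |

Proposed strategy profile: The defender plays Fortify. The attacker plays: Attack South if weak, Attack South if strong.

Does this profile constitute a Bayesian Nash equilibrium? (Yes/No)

The defender plays Fortify: E[Fortify] = 0.25·(-2) + 0.75·(-2) = -2; E[Patrol] = 4. Not best-responding. ✗
The attacker (capability weak), facing Fortify: Attack North gives 7, Attack South gives 10. Proposed Attack South is best. ✓
The attacker (capability strong), facing Fortify: Attack North gives 8, Attack South gives -7. Proposed Attack South is not best — profitable deviation exists. ✗

No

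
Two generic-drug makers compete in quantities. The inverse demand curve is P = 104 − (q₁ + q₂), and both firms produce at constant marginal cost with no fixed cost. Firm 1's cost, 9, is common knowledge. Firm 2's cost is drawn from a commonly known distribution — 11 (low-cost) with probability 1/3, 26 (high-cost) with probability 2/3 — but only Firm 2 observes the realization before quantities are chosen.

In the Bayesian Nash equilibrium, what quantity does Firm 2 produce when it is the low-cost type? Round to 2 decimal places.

28.67

Firm 2 with cost c maximizes (104 − (q₁+q₂) − c)·q₂, giving q₂(c) = (104 − c − q₁)/2.
E[c₂] = 1/3·11 + 2/3·26 = 21
Firm 1's FOC against E[q₂] yields q₁ = (104 − 2·9 + E[c₂])/3 = (104 − 18 + 21)/3 = 35.6667.
q₂(low-cost) = (104 − 11 − 35.6667)/2 = 28.6667.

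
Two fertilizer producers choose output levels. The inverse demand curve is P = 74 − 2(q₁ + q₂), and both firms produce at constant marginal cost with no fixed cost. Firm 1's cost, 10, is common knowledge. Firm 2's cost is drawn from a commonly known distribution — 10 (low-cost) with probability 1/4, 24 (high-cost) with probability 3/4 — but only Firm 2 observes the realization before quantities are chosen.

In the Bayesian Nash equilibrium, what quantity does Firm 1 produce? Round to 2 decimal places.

12.42

Type-c best response for Firm 2: q₂(c) = (74 − c)/4 − q₁/2.
Firm 1 maximizes expected profit; its first-order condition is 74 − 4q₁ − 2E[q₂] − 10 = 0.
Substituting E[q₂] and solving: E[c₂] = 20.5, so q₁ = (74 − 2·10 + 20.5)/6 = 12.4167.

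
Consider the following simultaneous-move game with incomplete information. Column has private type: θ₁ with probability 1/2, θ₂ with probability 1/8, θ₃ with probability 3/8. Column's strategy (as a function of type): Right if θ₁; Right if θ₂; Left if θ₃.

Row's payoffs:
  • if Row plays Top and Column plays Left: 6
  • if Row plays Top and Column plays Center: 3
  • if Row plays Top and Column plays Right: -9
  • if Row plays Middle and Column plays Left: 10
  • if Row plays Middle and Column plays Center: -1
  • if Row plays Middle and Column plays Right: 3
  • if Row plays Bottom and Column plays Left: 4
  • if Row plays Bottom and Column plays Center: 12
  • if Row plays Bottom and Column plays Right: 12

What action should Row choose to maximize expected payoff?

E[Top] = 1/2·(-9) + 1/8·(-9) + 3/8·(6) = -27/8
E[Middle] = 1/2·(3) + 1/8·(3) + 3/8·(10) = 45/8
E[Bottom] = 1/2·(12) + 1/8·(12) + 3/8·(4) = 9
Best response: Bottom (9 is the largest).

Bottom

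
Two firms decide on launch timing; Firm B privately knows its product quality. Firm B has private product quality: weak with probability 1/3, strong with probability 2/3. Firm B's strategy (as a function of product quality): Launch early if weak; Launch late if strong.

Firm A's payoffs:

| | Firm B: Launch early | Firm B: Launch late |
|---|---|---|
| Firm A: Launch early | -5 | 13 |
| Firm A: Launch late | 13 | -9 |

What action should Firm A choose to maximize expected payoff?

Launch early

Compute Firm A's expected payoff for each action, taking the expectation over Firm B's type.
E[Launch early] = 1/3·(-5) + 2/3·(13) = 7
E[Launch late] = 1/3·(13) + 2/3·(-9) = -5/3
Best response: Launch early (7 is the largest).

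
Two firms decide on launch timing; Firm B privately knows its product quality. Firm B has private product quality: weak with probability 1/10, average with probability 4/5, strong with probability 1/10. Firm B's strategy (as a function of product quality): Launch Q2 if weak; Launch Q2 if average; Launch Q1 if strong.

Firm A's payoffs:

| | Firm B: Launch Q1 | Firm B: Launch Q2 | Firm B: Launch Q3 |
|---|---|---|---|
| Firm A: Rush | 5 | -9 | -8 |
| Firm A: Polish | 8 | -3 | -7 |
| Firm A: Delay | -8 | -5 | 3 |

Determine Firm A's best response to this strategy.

Compute Firm A's expected payoff for each action, taking the expectation over Firm B's type.
E[Rush] = 1/10·(-9) + 4/5·(-9) + 1/10·(5) = -38/5
E[Polish] = 1/10·(-3) + 4/5·(-3) + 1/10·(8) = -19/10
E[Delay] = 1/10·(-5) + 4/5·(-5) + 1/10·(-8) = -53/10
Best response: Polish (-19/10 is the largest).

Polish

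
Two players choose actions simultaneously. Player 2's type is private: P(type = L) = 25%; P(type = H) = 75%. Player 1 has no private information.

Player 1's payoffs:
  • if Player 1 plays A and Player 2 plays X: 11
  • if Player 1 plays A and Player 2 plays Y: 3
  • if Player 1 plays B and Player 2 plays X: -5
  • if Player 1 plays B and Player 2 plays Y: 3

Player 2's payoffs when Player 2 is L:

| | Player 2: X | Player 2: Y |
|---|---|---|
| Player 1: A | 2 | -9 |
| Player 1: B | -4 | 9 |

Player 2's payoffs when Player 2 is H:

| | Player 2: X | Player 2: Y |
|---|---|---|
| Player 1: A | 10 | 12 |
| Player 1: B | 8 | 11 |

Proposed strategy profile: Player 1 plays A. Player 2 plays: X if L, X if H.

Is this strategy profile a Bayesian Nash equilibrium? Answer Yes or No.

No

A profile is a BNE iff every type of every player is best-responding given beliefs about the other side.
Player 1 plays A: E[A] = 0.25·(11) + 0.75·(11) = 11; E[B] = -5. Best-responding. ✓
Player 2 (type L), facing A: X gives 2, Y gives -9. Proposed X is best. ✓
Player 2 (type H), facing A: X gives 10, Y gives 12. Proposed X is not best — profitable deviation exists. ✗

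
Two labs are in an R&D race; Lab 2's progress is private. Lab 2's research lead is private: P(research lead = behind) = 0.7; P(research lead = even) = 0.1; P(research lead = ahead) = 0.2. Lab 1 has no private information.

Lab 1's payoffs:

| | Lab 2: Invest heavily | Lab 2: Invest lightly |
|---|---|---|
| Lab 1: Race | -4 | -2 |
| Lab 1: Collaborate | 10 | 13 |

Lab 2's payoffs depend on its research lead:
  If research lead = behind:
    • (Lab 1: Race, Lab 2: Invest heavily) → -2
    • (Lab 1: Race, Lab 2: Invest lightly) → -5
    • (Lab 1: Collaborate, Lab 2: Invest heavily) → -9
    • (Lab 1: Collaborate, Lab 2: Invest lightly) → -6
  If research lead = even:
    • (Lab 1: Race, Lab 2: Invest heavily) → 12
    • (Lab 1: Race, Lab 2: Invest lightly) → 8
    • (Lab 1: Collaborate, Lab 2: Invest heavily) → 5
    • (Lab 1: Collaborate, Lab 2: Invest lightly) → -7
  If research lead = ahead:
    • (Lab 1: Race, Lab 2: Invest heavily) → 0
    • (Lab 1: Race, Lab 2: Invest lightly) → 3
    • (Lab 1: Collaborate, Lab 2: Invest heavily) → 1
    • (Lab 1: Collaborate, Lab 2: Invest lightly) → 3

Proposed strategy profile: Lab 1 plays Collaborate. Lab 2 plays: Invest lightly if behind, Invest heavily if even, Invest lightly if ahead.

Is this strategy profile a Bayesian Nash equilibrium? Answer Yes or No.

Lab 1 plays Collaborate: E[Collaborate] = 0.7·(13) + 0.1·(10) + 0.2·(13) = 12.7; E[Race] = -2.2. Best-responding. ✓
Lab 2 (research lead behind), facing Collaborate: Invest heavily gives -9, Invest lightly gives -6. Proposed Invest lightly is best. ✓
Lab 2 (research lead even), facing Collaborate: Invest heavily gives 5, Invest lightly gives -7. Proposed Invest heavily is best. ✓
Lab 2 (research lead ahead), facing Collaborate: Invest heavily gives 1, Invest lightly gives 3. Proposed Invest lightly is best. ✓

Yes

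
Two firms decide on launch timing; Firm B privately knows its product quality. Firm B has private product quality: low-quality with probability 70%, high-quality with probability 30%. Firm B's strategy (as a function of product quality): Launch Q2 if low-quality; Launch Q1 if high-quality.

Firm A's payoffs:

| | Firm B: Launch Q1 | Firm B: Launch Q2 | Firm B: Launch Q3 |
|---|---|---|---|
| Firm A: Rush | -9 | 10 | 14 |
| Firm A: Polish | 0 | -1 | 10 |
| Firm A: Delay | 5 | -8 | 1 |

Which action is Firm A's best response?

Rush

E[Rush] = 0.7·(10) + 0.3·(-9) = 4.3
E[Polish] = 0.7·(-1) + 0.3·(0) = -0.7
E[Delay] = 0.7·(-8) + 0.3·(5) = -4.1
Best response: Rush (4.3 is the largest).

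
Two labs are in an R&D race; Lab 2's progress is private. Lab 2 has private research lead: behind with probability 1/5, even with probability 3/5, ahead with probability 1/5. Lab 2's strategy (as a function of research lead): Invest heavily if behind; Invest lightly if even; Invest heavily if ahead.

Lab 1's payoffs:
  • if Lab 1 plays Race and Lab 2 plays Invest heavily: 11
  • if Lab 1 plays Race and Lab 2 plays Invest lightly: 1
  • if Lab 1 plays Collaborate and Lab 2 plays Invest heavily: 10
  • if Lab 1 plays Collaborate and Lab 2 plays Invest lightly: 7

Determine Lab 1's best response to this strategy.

Collaborate

E[Race] = 1/5·(11) + 3/5·(1) + 1/5·(11) = 5
E[Collaborate] = 1/5·(10) + 3/5·(7) + 1/5·(10) = 41/5
Best response: Collaborate (41/5 is the largest).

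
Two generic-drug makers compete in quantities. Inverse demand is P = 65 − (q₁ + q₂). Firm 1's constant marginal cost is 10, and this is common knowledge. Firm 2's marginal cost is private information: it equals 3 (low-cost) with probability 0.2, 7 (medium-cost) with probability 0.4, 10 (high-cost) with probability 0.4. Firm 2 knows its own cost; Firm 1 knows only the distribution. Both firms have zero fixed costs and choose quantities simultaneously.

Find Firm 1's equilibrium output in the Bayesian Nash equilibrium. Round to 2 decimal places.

17.47

Type-c best response for Firm 2: q₂(c) = (65 − c)/2 − q₁/2.
Firm 1 maximizes expected profit; its first-order condition is 65 − 2q₁ − E[q₂] − 10 = 0.
Substituting E[q₂] and solving: E[c₂] = 7.4, so q₁ = (65 − 2·10 + 7.4)/3 = 17.4667.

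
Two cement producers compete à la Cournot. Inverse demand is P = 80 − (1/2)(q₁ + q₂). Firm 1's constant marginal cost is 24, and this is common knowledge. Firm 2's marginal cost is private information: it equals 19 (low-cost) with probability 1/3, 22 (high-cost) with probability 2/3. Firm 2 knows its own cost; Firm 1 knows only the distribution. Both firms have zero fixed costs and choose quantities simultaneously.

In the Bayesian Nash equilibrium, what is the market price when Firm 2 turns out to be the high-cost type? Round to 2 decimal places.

Type-c best response for Firm 2: q₂(c) = (80 − c) − q₁/2.
Firm 1 maximizes expected profit; its first-order condition is 80 − q₁ − (1/2)E[q₂] − 24 = 0.
Substituting E[q₂] and solving: E[c₂] = 21, so q₁ = (80 − 2·24 + 21)/(3/2) = 35.3333.
q₂(high-cost) = 40.3333, so P = 80 − (1/2)·(35.3333 + 40.3333) = 42.1667.

42.17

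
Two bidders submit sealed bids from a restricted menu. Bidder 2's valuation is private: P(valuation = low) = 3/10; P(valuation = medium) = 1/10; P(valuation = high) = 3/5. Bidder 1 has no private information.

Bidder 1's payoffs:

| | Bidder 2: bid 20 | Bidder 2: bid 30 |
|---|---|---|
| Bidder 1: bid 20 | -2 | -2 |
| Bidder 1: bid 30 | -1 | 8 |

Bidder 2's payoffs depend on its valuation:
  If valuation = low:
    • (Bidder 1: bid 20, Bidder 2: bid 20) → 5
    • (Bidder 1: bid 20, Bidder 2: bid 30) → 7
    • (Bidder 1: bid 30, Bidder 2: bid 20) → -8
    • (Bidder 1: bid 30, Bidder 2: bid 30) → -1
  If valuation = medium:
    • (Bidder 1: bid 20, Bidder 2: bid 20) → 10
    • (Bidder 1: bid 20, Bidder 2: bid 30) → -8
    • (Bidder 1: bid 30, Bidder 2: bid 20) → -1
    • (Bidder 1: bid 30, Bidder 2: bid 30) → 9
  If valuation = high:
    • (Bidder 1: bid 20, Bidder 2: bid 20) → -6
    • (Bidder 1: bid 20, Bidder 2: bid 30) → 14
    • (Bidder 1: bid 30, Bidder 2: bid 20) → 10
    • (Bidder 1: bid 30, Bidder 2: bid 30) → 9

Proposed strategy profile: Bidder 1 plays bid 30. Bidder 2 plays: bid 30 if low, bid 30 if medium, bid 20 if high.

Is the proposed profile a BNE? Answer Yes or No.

Bidder 1 plays bid 30: E[bid 30] = 3/10·(8) + 1/10·(8) + 3/5·(-1) = 13/5; E[bid 20] = -2. Best-responding. ✓
Bidder 2 (valuation low), facing bid 30: bid 20 gives -8, bid 30 gives -1. Proposed bid 30 is best. ✓
Bidder 2 (valuation medium), facing bid 30: bid 20 gives -1, bid 30 gives 9. Proposed bid 30 is best. ✓
Bidder 2 (valuation high), facing bid 30: bid 20 gives 10, bid 30 gives 9. Proposed bid 20 is best. ✓

Yes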